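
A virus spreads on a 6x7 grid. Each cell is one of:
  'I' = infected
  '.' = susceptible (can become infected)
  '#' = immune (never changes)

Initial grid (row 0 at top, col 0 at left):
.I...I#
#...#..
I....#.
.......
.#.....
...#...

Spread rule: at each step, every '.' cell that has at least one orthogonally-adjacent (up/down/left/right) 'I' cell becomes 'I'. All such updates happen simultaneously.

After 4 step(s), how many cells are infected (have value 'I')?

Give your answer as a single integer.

Answer: 26

Derivation:
Step 0 (initial): 3 infected
Step 1: +7 new -> 10 infected
Step 2: +6 new -> 16 infected
Step 3: +5 new -> 21 infected
Step 4: +5 new -> 26 infected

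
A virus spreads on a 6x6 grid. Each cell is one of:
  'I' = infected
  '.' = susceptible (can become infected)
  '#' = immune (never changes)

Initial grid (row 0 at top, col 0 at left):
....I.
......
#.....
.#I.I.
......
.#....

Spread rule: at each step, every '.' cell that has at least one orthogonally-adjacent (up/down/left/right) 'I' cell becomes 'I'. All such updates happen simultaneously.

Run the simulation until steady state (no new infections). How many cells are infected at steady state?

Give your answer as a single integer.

Step 0 (initial): 3 infected
Step 1: +9 new -> 12 infected
Step 2: +12 new -> 24 infected
Step 3: +5 new -> 29 infected
Step 4: +4 new -> 33 infected
Step 5: +0 new -> 33 infected

Answer: 33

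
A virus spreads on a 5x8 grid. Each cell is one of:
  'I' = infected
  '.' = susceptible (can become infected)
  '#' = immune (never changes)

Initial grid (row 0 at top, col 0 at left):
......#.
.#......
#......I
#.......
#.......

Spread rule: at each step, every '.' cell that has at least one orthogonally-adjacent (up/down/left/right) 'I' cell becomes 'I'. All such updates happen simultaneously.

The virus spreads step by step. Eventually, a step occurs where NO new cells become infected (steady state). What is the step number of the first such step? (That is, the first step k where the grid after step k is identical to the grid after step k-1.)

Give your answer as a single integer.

Step 0 (initial): 1 infected
Step 1: +3 new -> 4 infected
Step 2: +5 new -> 9 infected
Step 3: +4 new -> 13 infected
Step 4: +5 new -> 18 infected
Step 5: +5 new -> 23 infected
Step 6: +5 new -> 28 infected
Step 7: +3 new -> 31 infected
Step 8: +2 new -> 33 infected
Step 9: +1 new -> 34 infected
Step 10: +1 new -> 35 infected
Step 11: +0 new -> 35 infected

Answer: 11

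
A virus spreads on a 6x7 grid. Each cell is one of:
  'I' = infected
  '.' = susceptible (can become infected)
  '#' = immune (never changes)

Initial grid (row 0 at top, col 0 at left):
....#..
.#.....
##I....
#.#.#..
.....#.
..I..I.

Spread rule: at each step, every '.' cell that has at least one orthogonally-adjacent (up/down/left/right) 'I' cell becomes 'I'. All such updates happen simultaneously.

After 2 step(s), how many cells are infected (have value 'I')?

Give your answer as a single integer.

Answer: 19

Derivation:
Step 0 (initial): 3 infected
Step 1: +7 new -> 10 infected
Step 2: +9 new -> 19 infected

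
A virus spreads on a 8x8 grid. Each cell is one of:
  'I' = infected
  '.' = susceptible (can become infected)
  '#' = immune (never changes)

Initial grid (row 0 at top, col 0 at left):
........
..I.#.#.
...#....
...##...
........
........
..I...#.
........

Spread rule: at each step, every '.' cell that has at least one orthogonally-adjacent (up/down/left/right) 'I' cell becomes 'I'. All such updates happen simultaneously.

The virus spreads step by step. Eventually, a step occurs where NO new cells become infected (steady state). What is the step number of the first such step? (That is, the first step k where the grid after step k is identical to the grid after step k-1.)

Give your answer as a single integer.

Step 0 (initial): 2 infected
Step 1: +8 new -> 10 infected
Step 2: +12 new -> 22 infected
Step 3: +11 new -> 33 infected
Step 4: +6 new -> 39 infected
Step 5: +5 new -> 44 infected
Step 6: +6 new -> 50 infected
Step 7: +6 new -> 56 infected
Step 8: +2 new -> 58 infected
Step 9: +0 new -> 58 infected

Answer: 9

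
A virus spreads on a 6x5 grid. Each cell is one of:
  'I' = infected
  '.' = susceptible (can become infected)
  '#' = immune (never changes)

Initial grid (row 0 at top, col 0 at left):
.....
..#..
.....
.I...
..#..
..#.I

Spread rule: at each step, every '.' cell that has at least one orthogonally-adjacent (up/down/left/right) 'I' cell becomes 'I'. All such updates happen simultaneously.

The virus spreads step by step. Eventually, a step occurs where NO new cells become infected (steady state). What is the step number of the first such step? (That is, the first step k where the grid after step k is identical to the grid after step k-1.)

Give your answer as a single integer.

Step 0 (initial): 2 infected
Step 1: +6 new -> 8 infected
Step 2: +8 new -> 16 infected
Step 3: +5 new -> 21 infected
Step 4: +4 new -> 25 infected
Step 5: +2 new -> 27 infected
Step 6: +0 new -> 27 infected

Answer: 6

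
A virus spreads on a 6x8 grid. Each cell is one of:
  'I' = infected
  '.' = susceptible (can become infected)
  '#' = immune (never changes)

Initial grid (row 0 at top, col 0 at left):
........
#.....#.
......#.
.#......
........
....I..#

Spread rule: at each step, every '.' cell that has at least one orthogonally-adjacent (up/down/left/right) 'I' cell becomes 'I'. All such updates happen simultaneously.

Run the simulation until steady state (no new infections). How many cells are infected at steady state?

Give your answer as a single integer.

Answer: 43

Derivation:
Step 0 (initial): 1 infected
Step 1: +3 new -> 4 infected
Step 2: +5 new -> 9 infected
Step 3: +6 new -> 15 infected
Step 4: +8 new -> 23 infected
Step 5: +6 new -> 29 infected
Step 6: +6 new -> 35 infected
Step 7: +5 new -> 40 infected
Step 8: +2 new -> 42 infected
Step 9: +1 new -> 43 infected
Step 10: +0 new -> 43 infected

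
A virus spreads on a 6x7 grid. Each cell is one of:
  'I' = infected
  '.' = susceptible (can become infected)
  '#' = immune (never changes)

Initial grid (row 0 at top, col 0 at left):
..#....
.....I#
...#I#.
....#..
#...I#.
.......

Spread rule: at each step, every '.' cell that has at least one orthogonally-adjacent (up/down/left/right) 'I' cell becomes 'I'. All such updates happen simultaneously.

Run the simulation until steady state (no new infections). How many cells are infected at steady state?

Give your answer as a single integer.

Step 0 (initial): 3 infected
Step 1: +4 new -> 7 infected
Step 2: +7 new -> 14 infected
Step 3: +6 new -> 20 infected
Step 4: +5 new -> 25 infected
Step 5: +6 new -> 31 infected
Step 6: +4 new -> 35 infected
Step 7: +0 new -> 35 infected

Answer: 35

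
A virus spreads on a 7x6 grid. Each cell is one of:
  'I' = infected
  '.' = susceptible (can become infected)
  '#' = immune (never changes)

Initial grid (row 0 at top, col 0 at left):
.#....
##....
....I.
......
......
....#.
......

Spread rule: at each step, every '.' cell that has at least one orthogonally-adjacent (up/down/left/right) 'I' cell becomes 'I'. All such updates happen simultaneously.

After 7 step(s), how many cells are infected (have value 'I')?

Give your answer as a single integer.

Answer: 36

Derivation:
Step 0 (initial): 1 infected
Step 1: +4 new -> 5 infected
Step 2: +7 new -> 12 infected
Step 3: +7 new -> 19 infected
Step 4: +6 new -> 25 infected
Step 5: +5 new -> 30 infected
Step 6: +4 new -> 34 infected
Step 7: +2 new -> 36 infected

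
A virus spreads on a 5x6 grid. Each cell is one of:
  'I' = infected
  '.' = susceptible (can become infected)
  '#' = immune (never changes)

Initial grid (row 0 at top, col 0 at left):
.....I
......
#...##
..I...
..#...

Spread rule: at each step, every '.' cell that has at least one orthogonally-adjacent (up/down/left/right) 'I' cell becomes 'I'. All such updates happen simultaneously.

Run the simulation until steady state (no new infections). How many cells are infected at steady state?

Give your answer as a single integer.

Step 0 (initial): 2 infected
Step 1: +5 new -> 7 infected
Step 2: +9 new -> 16 infected
Step 3: +6 new -> 22 infected
Step 4: +3 new -> 25 infected
Step 5: +1 new -> 26 infected
Step 6: +0 new -> 26 infected

Answer: 26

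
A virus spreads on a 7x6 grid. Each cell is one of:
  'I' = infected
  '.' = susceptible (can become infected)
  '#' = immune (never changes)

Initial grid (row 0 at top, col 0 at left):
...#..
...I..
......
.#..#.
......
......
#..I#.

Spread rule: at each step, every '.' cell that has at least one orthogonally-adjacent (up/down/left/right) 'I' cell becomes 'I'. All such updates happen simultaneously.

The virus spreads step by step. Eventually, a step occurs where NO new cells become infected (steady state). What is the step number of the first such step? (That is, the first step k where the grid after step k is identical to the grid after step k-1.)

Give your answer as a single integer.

Answer: 6

Derivation:
Step 0 (initial): 2 infected
Step 1: +5 new -> 7 infected
Step 2: +11 new -> 18 infected
Step 3: +10 new -> 28 infected
Step 4: +7 new -> 35 infected
Step 5: +2 new -> 37 infected
Step 6: +0 new -> 37 infected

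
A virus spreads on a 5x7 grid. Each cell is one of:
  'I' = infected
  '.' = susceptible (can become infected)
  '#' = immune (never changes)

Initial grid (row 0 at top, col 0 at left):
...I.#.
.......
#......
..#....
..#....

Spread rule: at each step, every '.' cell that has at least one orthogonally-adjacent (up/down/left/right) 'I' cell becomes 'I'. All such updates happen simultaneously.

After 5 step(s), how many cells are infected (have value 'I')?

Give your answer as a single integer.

Step 0 (initial): 1 infected
Step 1: +3 new -> 4 infected
Step 2: +4 new -> 8 infected
Step 3: +6 new -> 14 infected
Step 4: +6 new -> 20 infected
Step 5: +5 new -> 25 infected

Answer: 25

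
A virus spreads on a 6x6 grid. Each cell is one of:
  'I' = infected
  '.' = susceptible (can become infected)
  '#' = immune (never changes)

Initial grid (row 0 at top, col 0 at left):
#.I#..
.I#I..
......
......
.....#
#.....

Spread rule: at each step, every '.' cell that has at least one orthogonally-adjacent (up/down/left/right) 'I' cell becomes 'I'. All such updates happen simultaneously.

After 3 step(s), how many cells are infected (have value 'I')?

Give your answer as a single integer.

Answer: 22

Derivation:
Step 0 (initial): 3 infected
Step 1: +5 new -> 8 infected
Step 2: +7 new -> 15 infected
Step 3: +7 new -> 22 infected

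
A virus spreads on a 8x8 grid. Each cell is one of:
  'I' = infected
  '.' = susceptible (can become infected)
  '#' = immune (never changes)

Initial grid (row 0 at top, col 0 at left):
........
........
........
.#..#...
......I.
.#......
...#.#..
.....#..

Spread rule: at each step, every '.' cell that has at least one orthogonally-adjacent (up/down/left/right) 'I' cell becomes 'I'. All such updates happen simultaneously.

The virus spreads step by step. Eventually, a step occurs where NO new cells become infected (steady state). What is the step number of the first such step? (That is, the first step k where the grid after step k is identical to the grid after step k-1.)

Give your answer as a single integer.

Step 0 (initial): 1 infected
Step 1: +4 new -> 5 infected
Step 2: +7 new -> 12 infected
Step 3: +7 new -> 19 infected
Step 4: +9 new -> 28 infected
Step 5: +8 new -> 36 infected
Step 6: +6 new -> 42 infected
Step 7: +7 new -> 49 infected
Step 8: +5 new -> 54 infected
Step 9: +3 new -> 57 infected
Step 10: +1 new -> 58 infected
Step 11: +0 new -> 58 infected

Answer: 11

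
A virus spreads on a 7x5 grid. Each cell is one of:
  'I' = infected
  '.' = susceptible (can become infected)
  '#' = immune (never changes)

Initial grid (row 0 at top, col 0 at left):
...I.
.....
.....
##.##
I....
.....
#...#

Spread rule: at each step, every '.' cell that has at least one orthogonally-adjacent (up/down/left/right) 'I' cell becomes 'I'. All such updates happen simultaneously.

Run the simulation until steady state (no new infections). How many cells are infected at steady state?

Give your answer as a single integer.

Step 0 (initial): 2 infected
Step 1: +5 new -> 7 infected
Step 2: +6 new -> 13 infected
Step 3: +8 new -> 21 infected
Step 4: +5 new -> 26 infected
Step 5: +3 new -> 29 infected
Step 6: +0 new -> 29 infected

Answer: 29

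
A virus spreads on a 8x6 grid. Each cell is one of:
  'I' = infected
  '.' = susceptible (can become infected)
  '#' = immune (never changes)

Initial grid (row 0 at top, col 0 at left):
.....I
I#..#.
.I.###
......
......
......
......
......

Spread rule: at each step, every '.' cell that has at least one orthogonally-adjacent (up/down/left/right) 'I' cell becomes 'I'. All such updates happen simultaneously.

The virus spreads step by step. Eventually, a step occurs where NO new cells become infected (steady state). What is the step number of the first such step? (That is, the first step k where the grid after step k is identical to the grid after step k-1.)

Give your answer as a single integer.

Step 0 (initial): 3 infected
Step 1: +6 new -> 9 infected
Step 2: +6 new -> 15 infected
Step 3: +6 new -> 21 infected
Step 4: +5 new -> 26 infected
Step 5: +6 new -> 32 infected
Step 6: +5 new -> 37 infected
Step 7: +3 new -> 40 infected
Step 8: +2 new -> 42 infected
Step 9: +1 new -> 43 infected
Step 10: +0 new -> 43 infected

Answer: 10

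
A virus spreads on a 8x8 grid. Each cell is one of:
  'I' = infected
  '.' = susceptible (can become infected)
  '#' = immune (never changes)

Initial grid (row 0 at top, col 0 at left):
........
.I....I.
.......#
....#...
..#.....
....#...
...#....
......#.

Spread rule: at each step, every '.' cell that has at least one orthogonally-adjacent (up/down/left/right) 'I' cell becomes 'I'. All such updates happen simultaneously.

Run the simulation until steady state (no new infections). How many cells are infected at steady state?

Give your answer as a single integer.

Step 0 (initial): 2 infected
Step 1: +8 new -> 10 infected
Step 2: +11 new -> 21 infected
Step 3: +10 new -> 31 infected
Step 4: +6 new -> 37 infected
Step 5: +8 new -> 45 infected
Step 6: +6 new -> 51 infected
Step 7: +5 new -> 56 infected
Step 8: +2 new -> 58 infected
Step 9: +0 new -> 58 infected

Answer: 58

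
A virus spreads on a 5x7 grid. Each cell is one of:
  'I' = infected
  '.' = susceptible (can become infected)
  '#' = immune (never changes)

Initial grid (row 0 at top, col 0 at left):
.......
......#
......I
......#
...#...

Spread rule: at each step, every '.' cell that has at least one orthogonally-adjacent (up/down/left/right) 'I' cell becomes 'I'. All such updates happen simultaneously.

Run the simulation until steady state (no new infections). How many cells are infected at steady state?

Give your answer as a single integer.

Answer: 32

Derivation:
Step 0 (initial): 1 infected
Step 1: +1 new -> 2 infected
Step 2: +3 new -> 5 infected
Step 3: +5 new -> 10 infected
Step 4: +7 new -> 17 infected
Step 5: +4 new -> 21 infected
Step 6: +5 new -> 26 infected
Step 7: +4 new -> 30 infected
Step 8: +2 new -> 32 infected
Step 9: +0 new -> 32 infected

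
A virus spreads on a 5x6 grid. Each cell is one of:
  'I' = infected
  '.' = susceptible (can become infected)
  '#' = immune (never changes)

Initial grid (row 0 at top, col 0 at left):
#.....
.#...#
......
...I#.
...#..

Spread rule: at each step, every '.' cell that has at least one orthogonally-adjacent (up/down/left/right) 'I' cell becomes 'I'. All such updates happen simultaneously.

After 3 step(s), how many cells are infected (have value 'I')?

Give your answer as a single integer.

Answer: 15

Derivation:
Step 0 (initial): 1 infected
Step 1: +2 new -> 3 infected
Step 2: +5 new -> 8 infected
Step 3: +7 new -> 15 infected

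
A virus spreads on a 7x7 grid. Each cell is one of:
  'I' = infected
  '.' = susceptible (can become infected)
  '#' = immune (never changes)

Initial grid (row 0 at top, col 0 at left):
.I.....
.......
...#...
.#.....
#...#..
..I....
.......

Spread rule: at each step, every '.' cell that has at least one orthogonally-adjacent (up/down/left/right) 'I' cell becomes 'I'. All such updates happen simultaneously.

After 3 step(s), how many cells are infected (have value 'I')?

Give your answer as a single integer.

Step 0 (initial): 2 infected
Step 1: +7 new -> 9 infected
Step 2: +11 new -> 20 infected
Step 3: +8 new -> 28 infected

Answer: 28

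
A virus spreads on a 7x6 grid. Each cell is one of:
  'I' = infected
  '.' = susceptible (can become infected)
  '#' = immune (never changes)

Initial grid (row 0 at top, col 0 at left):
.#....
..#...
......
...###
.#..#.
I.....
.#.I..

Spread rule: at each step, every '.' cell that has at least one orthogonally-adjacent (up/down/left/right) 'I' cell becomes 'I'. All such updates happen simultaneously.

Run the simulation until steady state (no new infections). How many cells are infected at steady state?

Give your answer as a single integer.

Step 0 (initial): 2 infected
Step 1: +6 new -> 8 infected
Step 2: +5 new -> 13 infected
Step 3: +4 new -> 17 infected
Step 4: +4 new -> 21 infected
Step 5: +3 new -> 24 infected
Step 6: +1 new -> 25 infected
Step 7: +2 new -> 27 infected
Step 8: +3 new -> 30 infected
Step 9: +3 new -> 33 infected
Step 10: +1 new -> 34 infected
Step 11: +0 new -> 34 infected

Answer: 34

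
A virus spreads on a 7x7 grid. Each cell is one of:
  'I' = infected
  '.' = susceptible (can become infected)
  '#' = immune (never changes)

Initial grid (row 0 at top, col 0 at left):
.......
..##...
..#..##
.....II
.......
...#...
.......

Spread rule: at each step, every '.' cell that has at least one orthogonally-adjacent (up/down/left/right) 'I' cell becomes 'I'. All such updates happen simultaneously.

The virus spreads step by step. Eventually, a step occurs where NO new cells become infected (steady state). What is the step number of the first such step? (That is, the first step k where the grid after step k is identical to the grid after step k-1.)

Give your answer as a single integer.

Answer: 9

Derivation:
Step 0 (initial): 2 infected
Step 1: +3 new -> 5 infected
Step 2: +5 new -> 10 infected
Step 3: +7 new -> 17 infected
Step 4: +5 new -> 22 infected
Step 5: +8 new -> 30 infected
Step 6: +7 new -> 37 infected
Step 7: +4 new -> 41 infected
Step 8: +2 new -> 43 infected
Step 9: +0 new -> 43 infected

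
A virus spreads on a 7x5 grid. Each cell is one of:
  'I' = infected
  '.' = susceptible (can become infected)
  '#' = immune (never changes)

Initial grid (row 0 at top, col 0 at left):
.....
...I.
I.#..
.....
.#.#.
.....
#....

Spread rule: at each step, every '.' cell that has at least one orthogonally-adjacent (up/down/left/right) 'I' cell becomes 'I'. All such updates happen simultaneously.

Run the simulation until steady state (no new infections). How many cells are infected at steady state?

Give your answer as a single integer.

Answer: 31

Derivation:
Step 0 (initial): 2 infected
Step 1: +7 new -> 9 infected
Step 2: +8 new -> 17 infected
Step 3: +4 new -> 21 infected
Step 4: +3 new -> 24 infected
Step 5: +3 new -> 27 infected
Step 6: +3 new -> 30 infected
Step 7: +1 new -> 31 infected
Step 8: +0 new -> 31 infected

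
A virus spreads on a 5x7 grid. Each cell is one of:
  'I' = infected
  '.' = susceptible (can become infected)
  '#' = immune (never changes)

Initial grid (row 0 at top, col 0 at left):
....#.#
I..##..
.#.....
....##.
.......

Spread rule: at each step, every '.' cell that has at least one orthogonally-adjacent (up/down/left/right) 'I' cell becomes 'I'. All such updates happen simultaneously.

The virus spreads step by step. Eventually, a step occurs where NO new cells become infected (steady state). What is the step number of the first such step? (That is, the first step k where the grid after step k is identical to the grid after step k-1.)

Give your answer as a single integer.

Step 0 (initial): 1 infected
Step 1: +3 new -> 4 infected
Step 2: +3 new -> 7 infected
Step 3: +4 new -> 11 infected
Step 4: +4 new -> 15 infected
Step 5: +3 new -> 18 infected
Step 6: +2 new -> 20 infected
Step 7: +3 new -> 23 infected
Step 8: +4 new -> 27 infected
Step 9: +1 new -> 28 infected
Step 10: +0 new -> 28 infected

Answer: 10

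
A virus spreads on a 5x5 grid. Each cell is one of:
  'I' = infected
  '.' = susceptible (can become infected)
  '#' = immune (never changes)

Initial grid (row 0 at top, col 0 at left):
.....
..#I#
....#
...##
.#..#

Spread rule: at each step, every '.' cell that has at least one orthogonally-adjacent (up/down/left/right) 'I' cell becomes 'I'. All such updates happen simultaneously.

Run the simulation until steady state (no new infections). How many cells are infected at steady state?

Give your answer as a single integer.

Answer: 18

Derivation:
Step 0 (initial): 1 infected
Step 1: +2 new -> 3 infected
Step 2: +3 new -> 6 infected
Step 3: +3 new -> 9 infected
Step 4: +5 new -> 14 infected
Step 5: +3 new -> 17 infected
Step 6: +1 new -> 18 infected
Step 7: +0 new -> 18 infected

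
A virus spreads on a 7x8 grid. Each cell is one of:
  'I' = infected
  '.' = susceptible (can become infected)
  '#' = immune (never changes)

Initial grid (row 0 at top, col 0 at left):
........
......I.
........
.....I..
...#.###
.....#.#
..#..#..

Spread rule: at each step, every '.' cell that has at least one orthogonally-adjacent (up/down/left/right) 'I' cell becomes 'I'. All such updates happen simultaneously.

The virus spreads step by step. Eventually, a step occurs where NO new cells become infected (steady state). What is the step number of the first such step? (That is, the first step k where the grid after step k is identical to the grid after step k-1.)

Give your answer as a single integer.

Step 0 (initial): 2 infected
Step 1: +7 new -> 9 infected
Step 2: +8 new -> 17 infected
Step 3: +5 new -> 22 infected
Step 4: +7 new -> 29 infected
Step 5: +7 new -> 36 infected
Step 6: +5 new -> 41 infected
Step 7: +3 new -> 44 infected
Step 8: +1 new -> 45 infected
Step 9: +0 new -> 45 infected

Answer: 9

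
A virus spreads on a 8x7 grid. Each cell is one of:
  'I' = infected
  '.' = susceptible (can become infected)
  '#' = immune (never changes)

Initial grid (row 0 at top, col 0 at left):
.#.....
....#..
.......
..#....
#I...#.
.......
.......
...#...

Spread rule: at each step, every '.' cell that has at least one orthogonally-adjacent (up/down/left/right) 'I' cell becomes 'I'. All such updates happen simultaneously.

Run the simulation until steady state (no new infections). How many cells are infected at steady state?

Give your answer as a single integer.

Step 0 (initial): 1 infected
Step 1: +3 new -> 4 infected
Step 2: +6 new -> 10 infected
Step 3: +9 new -> 19 infected
Step 4: +8 new -> 27 infected
Step 5: +7 new -> 34 infected
Step 6: +6 new -> 40 infected
Step 7: +6 new -> 46 infected
Step 8: +3 new -> 49 infected
Step 9: +1 new -> 50 infected
Step 10: +0 new -> 50 infected

Answer: 50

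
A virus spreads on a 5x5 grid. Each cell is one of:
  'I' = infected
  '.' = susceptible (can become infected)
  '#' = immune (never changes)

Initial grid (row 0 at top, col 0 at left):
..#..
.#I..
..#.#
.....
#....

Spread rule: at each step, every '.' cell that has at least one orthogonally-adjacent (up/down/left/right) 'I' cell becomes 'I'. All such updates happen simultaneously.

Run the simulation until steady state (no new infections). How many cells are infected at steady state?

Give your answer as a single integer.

Step 0 (initial): 1 infected
Step 1: +1 new -> 2 infected
Step 2: +3 new -> 5 infected
Step 3: +2 new -> 7 infected
Step 4: +3 new -> 10 infected
Step 5: +3 new -> 13 infected
Step 6: +3 new -> 16 infected
Step 7: +1 new -> 17 infected
Step 8: +1 new -> 18 infected
Step 9: +1 new -> 19 infected
Step 10: +1 new -> 20 infected
Step 11: +0 new -> 20 infected

Answer: 20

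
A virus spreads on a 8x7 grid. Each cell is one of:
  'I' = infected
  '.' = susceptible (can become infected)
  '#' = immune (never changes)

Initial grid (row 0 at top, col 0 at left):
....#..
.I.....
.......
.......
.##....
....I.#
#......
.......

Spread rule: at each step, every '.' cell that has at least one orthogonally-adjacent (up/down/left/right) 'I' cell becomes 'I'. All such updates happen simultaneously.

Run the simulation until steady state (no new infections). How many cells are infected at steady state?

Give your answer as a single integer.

Answer: 51

Derivation:
Step 0 (initial): 2 infected
Step 1: +8 new -> 10 infected
Step 2: +13 new -> 23 infected
Step 3: +14 new -> 37 infected
Step 4: +8 new -> 45 infected
Step 5: +4 new -> 49 infected
Step 6: +2 new -> 51 infected
Step 7: +0 new -> 51 infected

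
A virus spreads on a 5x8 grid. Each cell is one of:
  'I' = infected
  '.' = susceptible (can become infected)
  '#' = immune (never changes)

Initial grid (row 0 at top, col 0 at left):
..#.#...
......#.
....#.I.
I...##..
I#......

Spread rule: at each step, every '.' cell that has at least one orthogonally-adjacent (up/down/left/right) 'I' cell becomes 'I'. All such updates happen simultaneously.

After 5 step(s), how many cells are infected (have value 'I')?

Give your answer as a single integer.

Step 0 (initial): 3 infected
Step 1: +5 new -> 8 infected
Step 2: +7 new -> 15 infected
Step 3: +10 new -> 25 infected
Step 4: +7 new -> 32 infected
Step 5: +1 new -> 33 infected

Answer: 33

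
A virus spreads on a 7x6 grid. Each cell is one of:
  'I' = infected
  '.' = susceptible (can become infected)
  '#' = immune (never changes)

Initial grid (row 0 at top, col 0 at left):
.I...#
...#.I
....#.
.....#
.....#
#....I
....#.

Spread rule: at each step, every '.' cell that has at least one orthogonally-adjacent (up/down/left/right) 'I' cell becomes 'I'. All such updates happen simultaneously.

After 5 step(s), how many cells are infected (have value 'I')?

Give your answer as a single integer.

Step 0 (initial): 3 infected
Step 1: +7 new -> 10 infected
Step 2: +7 new -> 17 infected
Step 3: +7 new -> 24 infected
Step 4: +8 new -> 32 infected
Step 5: +2 new -> 34 infected

Answer: 34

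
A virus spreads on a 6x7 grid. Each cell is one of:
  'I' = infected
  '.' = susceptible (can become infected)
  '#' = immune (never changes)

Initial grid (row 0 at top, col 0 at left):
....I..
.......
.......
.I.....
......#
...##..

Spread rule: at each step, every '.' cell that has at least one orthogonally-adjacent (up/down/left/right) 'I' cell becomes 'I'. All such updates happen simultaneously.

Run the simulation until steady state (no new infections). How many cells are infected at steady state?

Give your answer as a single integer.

Step 0 (initial): 2 infected
Step 1: +7 new -> 9 infected
Step 2: +12 new -> 21 infected
Step 3: +10 new -> 31 infected
Step 4: +4 new -> 35 infected
Step 5: +2 new -> 37 infected
Step 6: +1 new -> 38 infected
Step 7: +1 new -> 39 infected
Step 8: +0 new -> 39 infected

Answer: 39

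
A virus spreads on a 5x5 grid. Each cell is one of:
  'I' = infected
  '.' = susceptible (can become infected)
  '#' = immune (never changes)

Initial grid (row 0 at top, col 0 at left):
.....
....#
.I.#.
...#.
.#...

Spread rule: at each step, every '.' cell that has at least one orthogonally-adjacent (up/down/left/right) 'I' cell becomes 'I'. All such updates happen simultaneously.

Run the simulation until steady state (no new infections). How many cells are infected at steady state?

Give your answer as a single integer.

Step 0 (initial): 1 infected
Step 1: +4 new -> 5 infected
Step 2: +5 new -> 10 infected
Step 3: +5 new -> 15 infected
Step 4: +2 new -> 17 infected
Step 5: +2 new -> 19 infected
Step 6: +1 new -> 20 infected
Step 7: +1 new -> 21 infected
Step 8: +0 new -> 21 infected

Answer: 21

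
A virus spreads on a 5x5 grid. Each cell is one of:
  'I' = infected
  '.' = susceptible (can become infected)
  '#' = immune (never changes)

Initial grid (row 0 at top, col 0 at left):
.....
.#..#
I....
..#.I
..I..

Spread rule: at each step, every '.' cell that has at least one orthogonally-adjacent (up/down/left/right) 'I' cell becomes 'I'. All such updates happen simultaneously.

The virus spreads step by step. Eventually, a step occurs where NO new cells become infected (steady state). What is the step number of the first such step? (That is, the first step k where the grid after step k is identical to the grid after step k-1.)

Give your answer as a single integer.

Answer: 6

Derivation:
Step 0 (initial): 3 infected
Step 1: +8 new -> 11 infected
Step 2: +5 new -> 16 infected
Step 3: +3 new -> 19 infected
Step 4: +2 new -> 21 infected
Step 5: +1 new -> 22 infected
Step 6: +0 new -> 22 infected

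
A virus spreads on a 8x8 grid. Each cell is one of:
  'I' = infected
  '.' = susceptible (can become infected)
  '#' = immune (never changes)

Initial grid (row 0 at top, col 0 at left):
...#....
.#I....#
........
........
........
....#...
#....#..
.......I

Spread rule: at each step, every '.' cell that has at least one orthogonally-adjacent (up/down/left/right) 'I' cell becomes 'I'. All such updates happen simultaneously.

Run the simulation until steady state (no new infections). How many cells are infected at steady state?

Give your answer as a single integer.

Answer: 58

Derivation:
Step 0 (initial): 2 infected
Step 1: +5 new -> 7 infected
Step 2: +8 new -> 15 infected
Step 3: +11 new -> 26 infected
Step 4: +14 new -> 40 infected
Step 5: +13 new -> 53 infected
Step 6: +4 new -> 57 infected
Step 7: +1 new -> 58 infected
Step 8: +0 new -> 58 infected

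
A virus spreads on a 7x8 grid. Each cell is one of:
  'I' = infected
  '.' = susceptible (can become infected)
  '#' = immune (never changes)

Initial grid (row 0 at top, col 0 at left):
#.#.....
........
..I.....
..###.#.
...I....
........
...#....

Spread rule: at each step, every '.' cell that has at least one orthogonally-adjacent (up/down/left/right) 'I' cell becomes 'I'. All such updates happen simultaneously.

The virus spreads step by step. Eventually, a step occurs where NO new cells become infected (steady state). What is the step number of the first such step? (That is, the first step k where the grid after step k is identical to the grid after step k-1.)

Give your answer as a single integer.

Answer: 8

Derivation:
Step 0 (initial): 2 infected
Step 1: +6 new -> 8 infected
Step 2: +9 new -> 17 infected
Step 3: +13 new -> 30 infected
Step 4: +8 new -> 38 infected
Step 5: +7 new -> 45 infected
Step 6: +3 new -> 48 infected
Step 7: +1 new -> 49 infected
Step 8: +0 new -> 49 infected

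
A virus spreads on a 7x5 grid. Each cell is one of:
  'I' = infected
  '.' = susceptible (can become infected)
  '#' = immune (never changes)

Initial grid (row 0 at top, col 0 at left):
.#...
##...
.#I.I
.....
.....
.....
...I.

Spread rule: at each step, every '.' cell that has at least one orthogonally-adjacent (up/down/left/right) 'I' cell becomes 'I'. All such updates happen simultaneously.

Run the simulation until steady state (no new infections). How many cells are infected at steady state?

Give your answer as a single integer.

Step 0 (initial): 3 infected
Step 1: +8 new -> 11 infected
Step 2: +11 new -> 22 infected
Step 3: +5 new -> 27 infected
Step 4: +3 new -> 30 infected
Step 5: +0 new -> 30 infected

Answer: 30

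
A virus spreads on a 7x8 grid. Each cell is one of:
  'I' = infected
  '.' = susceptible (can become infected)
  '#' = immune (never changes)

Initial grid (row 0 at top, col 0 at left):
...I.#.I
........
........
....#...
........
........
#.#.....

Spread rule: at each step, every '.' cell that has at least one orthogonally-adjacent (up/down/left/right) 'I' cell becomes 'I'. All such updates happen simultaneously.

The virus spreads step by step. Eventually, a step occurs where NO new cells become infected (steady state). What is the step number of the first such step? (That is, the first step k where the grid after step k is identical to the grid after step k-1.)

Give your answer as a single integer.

Step 0 (initial): 2 infected
Step 1: +5 new -> 7 infected
Step 2: +6 new -> 13 infected
Step 3: +8 new -> 21 infected
Step 4: +7 new -> 28 infected
Step 5: +8 new -> 36 infected
Step 6: +8 new -> 44 infected
Step 7: +5 new -> 49 infected
Step 8: +3 new -> 52 infected
Step 9: +0 new -> 52 infected

Answer: 9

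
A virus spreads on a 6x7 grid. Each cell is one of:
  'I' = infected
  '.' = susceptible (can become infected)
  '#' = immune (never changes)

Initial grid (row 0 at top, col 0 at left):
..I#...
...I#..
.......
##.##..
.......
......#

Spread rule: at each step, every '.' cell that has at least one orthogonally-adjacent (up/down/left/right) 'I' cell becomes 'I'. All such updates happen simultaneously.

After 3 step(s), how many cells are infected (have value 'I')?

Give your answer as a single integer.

Answer: 13

Derivation:
Step 0 (initial): 2 infected
Step 1: +3 new -> 5 infected
Step 2: +4 new -> 9 infected
Step 3: +4 new -> 13 infected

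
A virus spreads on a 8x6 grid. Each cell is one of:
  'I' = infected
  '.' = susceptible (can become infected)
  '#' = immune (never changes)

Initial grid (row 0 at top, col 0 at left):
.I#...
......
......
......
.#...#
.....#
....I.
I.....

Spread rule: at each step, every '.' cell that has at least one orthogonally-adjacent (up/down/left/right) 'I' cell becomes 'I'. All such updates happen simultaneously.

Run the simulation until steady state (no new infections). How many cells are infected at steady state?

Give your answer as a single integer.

Answer: 44

Derivation:
Step 0 (initial): 3 infected
Step 1: +8 new -> 11 infected
Step 2: +11 new -> 22 infected
Step 3: +9 new -> 31 infected
Step 4: +9 new -> 40 infected
Step 5: +3 new -> 43 infected
Step 6: +1 new -> 44 infected
Step 7: +0 new -> 44 infected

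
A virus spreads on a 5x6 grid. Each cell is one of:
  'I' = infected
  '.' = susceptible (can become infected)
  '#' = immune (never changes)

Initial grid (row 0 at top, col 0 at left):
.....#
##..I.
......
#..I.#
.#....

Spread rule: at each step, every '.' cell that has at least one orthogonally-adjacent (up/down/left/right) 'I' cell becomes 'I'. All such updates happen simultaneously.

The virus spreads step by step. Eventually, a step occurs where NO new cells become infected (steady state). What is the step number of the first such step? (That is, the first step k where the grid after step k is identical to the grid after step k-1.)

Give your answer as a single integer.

Step 0 (initial): 2 infected
Step 1: +8 new -> 10 infected
Step 2: +7 new -> 17 infected
Step 3: +3 new -> 20 infected
Step 4: +2 new -> 22 infected
Step 5: +1 new -> 23 infected
Step 6: +0 new -> 23 infected

Answer: 6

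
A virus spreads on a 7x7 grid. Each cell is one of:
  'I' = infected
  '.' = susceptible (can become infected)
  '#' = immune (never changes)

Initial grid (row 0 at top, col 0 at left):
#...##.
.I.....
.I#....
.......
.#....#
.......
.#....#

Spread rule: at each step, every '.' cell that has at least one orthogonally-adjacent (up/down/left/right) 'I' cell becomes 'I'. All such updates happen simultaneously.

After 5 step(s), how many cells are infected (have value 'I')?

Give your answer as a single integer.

Answer: 31

Derivation:
Step 0 (initial): 2 infected
Step 1: +5 new -> 7 infected
Step 2: +4 new -> 11 infected
Step 3: +6 new -> 17 infected
Step 4: +6 new -> 23 infected
Step 5: +8 new -> 31 infected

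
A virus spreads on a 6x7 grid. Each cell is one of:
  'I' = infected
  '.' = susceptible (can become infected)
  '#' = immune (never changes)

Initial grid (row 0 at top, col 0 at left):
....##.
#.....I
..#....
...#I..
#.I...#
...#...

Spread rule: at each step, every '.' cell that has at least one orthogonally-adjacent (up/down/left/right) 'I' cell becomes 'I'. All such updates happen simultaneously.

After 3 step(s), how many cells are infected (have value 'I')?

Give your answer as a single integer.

Answer: 26

Derivation:
Step 0 (initial): 3 infected
Step 1: +10 new -> 13 infected
Step 2: +8 new -> 21 infected
Step 3: +5 new -> 26 infected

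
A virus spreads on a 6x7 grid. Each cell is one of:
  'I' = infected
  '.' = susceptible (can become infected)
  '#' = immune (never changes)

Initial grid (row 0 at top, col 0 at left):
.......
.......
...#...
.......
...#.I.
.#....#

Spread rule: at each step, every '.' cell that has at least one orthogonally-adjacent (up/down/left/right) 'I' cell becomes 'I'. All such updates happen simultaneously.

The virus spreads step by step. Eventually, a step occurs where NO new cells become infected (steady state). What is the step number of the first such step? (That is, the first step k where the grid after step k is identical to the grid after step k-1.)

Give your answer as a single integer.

Answer: 10

Derivation:
Step 0 (initial): 1 infected
Step 1: +4 new -> 5 infected
Step 2: +4 new -> 9 infected
Step 3: +5 new -> 14 infected
Step 4: +5 new -> 19 infected
Step 5: +6 new -> 25 infected
Step 6: +5 new -> 30 infected
Step 7: +4 new -> 34 infected
Step 8: +3 new -> 37 infected
Step 9: +1 new -> 38 infected
Step 10: +0 new -> 38 infected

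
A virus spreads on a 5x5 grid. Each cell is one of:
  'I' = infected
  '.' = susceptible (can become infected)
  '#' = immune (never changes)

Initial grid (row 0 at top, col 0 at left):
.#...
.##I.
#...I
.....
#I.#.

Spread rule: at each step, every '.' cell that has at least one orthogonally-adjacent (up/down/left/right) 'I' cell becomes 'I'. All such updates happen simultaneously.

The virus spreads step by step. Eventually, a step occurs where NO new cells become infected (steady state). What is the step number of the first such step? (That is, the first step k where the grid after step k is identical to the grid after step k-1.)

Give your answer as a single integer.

Step 0 (initial): 3 infected
Step 1: +6 new -> 9 infected
Step 2: +8 new -> 17 infected
Step 3: +0 new -> 17 infected

Answer: 3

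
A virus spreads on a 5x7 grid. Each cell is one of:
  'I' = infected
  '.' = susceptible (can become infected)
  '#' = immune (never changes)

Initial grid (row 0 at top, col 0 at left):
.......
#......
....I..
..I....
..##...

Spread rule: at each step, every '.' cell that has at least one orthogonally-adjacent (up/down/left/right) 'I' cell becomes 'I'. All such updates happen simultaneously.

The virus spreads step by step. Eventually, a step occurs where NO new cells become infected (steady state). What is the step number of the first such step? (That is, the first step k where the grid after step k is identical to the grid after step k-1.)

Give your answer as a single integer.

Answer: 6

Derivation:
Step 0 (initial): 2 infected
Step 1: +7 new -> 9 infected
Step 2: +10 new -> 19 infected
Step 3: +9 new -> 28 infected
Step 4: +3 new -> 31 infected
Step 5: +1 new -> 32 infected
Step 6: +0 new -> 32 infected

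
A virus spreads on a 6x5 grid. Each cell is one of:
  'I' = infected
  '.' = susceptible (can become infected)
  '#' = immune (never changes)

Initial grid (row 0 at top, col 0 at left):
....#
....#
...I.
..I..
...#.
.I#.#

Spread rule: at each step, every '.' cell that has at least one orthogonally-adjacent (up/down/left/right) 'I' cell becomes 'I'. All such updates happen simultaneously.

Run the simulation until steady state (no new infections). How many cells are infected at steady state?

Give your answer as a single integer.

Answer: 24

Derivation:
Step 0 (initial): 3 infected
Step 1: +8 new -> 11 infected
Step 2: +6 new -> 17 infected
Step 3: +4 new -> 21 infected
Step 4: +2 new -> 23 infected
Step 5: +1 new -> 24 infected
Step 6: +0 new -> 24 infected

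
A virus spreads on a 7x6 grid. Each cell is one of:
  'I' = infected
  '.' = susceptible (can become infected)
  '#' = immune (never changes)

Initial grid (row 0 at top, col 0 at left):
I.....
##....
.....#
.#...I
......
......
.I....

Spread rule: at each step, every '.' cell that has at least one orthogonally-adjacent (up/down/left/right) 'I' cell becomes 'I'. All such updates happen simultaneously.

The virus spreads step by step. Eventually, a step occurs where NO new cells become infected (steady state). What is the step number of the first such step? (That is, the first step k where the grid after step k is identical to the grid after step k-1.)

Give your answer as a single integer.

Step 0 (initial): 3 infected
Step 1: +6 new -> 9 infected
Step 2: +9 new -> 18 infected
Step 3: +12 new -> 30 infected
Step 4: +5 new -> 35 infected
Step 5: +3 new -> 38 infected
Step 6: +0 new -> 38 infected

Answer: 6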